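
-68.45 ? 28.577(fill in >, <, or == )<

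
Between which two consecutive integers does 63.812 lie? 63 and 64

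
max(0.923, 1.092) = 1.092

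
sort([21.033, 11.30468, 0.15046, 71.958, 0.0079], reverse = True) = [71.958, 21.033, 11.30468, 0.15046, 0.0079]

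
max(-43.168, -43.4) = -43.168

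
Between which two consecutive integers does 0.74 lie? 0 and 1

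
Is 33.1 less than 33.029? No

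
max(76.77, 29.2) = 76.77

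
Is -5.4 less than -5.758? No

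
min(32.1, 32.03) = 32.03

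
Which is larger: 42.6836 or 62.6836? 62.6836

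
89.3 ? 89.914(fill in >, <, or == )<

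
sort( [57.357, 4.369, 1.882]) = [1.882, 4.369, 57.357]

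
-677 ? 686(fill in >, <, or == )<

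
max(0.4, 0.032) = 0.4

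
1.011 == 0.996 False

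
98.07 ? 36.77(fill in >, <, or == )>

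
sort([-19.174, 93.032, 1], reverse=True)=[93.032, 1, -19.174]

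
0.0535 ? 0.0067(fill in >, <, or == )>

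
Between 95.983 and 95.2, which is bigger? 95.983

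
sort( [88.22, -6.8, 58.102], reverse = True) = [88.22, 58.102, -6.8]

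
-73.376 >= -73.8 True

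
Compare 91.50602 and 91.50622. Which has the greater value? 91.50622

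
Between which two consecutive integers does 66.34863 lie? 66 and 67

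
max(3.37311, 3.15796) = 3.37311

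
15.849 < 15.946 True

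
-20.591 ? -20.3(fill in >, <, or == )<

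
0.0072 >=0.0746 False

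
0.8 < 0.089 False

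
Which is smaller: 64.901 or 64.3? 64.3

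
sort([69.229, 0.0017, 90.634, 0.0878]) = [0.0017, 0.0878, 69.229, 90.634]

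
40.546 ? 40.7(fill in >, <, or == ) <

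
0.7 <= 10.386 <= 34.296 True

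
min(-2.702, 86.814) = -2.702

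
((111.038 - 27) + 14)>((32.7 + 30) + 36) False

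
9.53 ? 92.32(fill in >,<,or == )<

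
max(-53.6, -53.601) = -53.6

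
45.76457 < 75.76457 True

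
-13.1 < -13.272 False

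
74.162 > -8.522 True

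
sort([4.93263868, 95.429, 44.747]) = [4.93263868, 44.747, 95.429]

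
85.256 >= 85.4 False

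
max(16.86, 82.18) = 82.18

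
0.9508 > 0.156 True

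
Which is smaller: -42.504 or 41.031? -42.504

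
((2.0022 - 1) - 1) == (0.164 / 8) False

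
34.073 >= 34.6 False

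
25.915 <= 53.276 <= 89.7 True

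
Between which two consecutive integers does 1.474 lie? 1 and 2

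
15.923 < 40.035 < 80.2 True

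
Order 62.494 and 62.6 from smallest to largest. 62.494, 62.6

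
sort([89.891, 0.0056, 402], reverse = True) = [402, 89.891, 0.0056]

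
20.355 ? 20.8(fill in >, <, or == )<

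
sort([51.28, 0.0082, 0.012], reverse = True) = [51.28, 0.012, 0.0082]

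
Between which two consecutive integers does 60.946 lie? 60 and 61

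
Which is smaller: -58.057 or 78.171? -58.057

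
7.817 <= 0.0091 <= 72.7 False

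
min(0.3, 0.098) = 0.098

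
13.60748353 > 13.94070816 False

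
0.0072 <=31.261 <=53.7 True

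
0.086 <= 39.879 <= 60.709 True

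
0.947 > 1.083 False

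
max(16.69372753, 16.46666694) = 16.69372753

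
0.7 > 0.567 True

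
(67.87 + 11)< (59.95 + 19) True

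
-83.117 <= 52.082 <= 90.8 True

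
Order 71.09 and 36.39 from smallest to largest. 36.39, 71.09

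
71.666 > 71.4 True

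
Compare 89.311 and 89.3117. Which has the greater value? 89.3117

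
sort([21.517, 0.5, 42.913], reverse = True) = [42.913, 21.517, 0.5]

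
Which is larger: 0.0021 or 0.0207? 0.0207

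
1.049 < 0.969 False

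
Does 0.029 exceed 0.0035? Yes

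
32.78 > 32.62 True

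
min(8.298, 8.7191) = 8.298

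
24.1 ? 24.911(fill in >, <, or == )<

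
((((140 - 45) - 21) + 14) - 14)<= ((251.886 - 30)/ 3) False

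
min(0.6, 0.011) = 0.011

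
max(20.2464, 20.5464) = 20.5464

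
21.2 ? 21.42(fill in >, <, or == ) <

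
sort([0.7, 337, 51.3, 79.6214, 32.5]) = [0.7, 32.5, 51.3, 79.6214, 337]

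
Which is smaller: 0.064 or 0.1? 0.064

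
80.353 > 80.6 False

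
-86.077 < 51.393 True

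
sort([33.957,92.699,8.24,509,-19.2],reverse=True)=[509,92.699,33.957,8.24,-19.2]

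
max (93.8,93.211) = 93.8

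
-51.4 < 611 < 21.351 False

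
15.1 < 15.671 True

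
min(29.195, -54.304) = -54.304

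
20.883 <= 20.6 False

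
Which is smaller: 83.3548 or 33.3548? 33.3548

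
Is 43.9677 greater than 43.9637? Yes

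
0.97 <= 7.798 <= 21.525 True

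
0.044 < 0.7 True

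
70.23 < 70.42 True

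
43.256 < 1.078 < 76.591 False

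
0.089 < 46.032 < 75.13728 True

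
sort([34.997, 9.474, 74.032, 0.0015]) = [0.0015, 9.474, 34.997, 74.032]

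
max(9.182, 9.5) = 9.5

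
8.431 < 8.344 False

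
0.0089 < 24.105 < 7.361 False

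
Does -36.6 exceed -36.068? No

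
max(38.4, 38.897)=38.897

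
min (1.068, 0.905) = 0.905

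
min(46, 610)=46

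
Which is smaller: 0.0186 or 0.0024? 0.0024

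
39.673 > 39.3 True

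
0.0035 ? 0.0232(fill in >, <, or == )<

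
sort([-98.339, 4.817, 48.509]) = [-98.339, 4.817, 48.509]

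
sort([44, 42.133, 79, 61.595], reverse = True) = [79, 61.595, 44, 42.133]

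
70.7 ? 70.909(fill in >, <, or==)<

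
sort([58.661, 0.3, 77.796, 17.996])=[0.3, 17.996, 58.661, 77.796]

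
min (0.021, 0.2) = 0.021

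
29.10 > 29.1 False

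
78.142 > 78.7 False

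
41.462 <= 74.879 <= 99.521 True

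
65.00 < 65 False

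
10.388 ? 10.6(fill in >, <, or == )<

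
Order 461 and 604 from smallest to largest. 461, 604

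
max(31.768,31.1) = 31.768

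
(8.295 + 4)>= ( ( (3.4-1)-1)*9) False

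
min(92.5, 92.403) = 92.403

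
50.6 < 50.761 True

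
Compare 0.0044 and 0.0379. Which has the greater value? 0.0379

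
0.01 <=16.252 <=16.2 False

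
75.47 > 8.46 True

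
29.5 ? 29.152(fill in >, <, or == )>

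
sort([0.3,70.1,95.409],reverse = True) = [95.409,70.1,0.3]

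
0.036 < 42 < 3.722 False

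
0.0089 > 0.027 False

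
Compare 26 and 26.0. They are equal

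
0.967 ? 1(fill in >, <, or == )<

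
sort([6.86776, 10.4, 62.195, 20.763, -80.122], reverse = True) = [62.195, 20.763, 10.4, 6.86776, -80.122]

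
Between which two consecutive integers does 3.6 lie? 3 and 4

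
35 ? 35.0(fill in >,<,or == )==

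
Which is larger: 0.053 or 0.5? 0.5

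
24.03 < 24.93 True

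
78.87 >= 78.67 True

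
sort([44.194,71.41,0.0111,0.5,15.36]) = [0.0111,0.5,15.36,44.194,71.41]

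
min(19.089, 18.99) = 18.99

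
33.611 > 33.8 False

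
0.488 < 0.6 True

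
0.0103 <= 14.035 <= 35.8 True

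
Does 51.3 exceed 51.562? No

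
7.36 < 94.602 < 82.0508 False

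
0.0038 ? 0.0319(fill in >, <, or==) <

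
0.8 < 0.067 False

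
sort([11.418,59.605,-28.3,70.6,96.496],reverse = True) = [96.496,70.6,59.605,11.418,-28.3]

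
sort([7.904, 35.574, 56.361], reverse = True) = [56.361, 35.574, 7.904]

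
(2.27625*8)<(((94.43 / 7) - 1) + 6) True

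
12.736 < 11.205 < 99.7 False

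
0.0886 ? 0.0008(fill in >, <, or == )>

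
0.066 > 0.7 False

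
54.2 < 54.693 True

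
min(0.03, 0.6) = 0.03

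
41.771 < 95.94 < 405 True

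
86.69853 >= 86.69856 False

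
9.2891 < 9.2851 False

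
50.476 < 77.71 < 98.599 True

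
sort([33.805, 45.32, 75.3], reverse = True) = [75.3, 45.32, 33.805]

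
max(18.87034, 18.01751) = 18.87034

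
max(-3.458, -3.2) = -3.2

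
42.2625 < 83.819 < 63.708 False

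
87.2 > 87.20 False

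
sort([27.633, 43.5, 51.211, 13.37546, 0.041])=[0.041, 13.37546, 27.633, 43.5, 51.211]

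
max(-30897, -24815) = -24815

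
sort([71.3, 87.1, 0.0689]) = [0.0689, 71.3, 87.1]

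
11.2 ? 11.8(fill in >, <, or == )<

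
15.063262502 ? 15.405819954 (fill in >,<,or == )<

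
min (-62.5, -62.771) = -62.771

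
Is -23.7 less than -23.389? Yes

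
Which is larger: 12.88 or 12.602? 12.88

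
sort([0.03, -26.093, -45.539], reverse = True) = [0.03, -26.093, -45.539]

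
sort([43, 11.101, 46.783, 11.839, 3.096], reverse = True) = [46.783, 43, 11.839, 11.101, 3.096]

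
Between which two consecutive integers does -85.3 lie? -86 and -85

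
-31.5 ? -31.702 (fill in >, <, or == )>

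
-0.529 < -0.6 False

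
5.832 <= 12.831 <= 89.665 True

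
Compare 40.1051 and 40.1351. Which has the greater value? 40.1351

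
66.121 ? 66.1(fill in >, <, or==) >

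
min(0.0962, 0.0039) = 0.0039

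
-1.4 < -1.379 True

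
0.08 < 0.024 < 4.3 False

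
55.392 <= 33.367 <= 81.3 False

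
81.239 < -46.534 False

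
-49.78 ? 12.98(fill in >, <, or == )<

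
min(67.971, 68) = 67.971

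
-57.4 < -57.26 True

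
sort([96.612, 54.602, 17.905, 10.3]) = [10.3, 17.905, 54.602, 96.612]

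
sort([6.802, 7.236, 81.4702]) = [6.802, 7.236, 81.4702]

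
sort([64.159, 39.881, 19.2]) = [19.2, 39.881, 64.159]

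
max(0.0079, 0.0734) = 0.0734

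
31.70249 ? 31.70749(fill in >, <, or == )<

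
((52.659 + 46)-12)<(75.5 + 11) False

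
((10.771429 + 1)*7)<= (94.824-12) True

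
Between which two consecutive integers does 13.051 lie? 13 and 14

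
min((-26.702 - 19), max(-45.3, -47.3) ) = -45.702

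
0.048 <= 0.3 True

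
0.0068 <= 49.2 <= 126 True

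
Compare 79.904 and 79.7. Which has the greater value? 79.904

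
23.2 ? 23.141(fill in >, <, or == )>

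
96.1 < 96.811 True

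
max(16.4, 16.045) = 16.4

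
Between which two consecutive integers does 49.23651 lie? 49 and 50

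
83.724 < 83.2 False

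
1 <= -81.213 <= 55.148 False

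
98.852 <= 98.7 False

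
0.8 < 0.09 False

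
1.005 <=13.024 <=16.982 True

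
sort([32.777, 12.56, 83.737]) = [12.56, 32.777, 83.737]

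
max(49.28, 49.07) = 49.28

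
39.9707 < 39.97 False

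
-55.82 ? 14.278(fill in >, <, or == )<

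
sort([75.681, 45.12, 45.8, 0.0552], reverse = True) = [75.681, 45.8, 45.12, 0.0552]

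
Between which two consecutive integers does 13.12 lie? 13 and 14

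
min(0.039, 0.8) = 0.039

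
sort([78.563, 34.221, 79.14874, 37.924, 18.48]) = [18.48, 34.221, 37.924, 78.563, 79.14874]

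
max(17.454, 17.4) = 17.454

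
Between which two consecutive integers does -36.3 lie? -37 and -36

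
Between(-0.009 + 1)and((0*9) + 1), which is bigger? ((0*9) + 1)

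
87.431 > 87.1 True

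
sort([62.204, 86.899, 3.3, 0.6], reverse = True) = [86.899, 62.204, 3.3, 0.6]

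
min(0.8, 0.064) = 0.064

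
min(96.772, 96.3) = 96.3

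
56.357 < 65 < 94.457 True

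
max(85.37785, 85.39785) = 85.39785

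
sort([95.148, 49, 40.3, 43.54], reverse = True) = [95.148, 49, 43.54, 40.3]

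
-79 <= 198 True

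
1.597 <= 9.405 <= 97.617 True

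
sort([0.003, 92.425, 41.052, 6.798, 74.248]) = [0.003, 6.798, 41.052, 74.248, 92.425]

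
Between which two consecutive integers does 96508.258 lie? 96508 and 96509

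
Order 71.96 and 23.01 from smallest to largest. 23.01, 71.96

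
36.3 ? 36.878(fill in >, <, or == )<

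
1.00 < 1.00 False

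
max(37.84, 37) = 37.84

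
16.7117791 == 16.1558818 False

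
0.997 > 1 False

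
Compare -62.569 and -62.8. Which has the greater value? -62.569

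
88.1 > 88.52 False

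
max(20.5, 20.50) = 20.50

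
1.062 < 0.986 False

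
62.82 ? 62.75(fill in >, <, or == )>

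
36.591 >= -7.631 True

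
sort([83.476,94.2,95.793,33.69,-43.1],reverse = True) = [95.793,94.2,83.476,33.69,-43.1]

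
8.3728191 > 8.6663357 False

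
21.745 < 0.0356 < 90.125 False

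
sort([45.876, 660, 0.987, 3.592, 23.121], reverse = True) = [660, 45.876, 23.121, 3.592, 0.987]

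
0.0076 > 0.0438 False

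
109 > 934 False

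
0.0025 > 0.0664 False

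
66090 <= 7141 False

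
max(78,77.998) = 78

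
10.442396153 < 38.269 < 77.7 True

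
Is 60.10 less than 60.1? No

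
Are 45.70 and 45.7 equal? Yes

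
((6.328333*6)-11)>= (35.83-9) True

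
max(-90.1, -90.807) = -90.1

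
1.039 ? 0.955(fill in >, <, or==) >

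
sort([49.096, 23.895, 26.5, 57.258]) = [23.895, 26.5, 49.096, 57.258]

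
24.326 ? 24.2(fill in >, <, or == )>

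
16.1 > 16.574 False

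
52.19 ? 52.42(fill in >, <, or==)<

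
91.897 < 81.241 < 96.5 False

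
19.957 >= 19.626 True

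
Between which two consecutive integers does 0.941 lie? 0 and 1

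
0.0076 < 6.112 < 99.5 True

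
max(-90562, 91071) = 91071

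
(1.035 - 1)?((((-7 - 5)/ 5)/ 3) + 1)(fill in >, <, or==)<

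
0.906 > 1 False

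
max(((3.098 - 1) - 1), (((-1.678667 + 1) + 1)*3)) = 1.098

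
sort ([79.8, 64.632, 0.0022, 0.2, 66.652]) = [0.0022, 0.2, 64.632, 66.652, 79.8]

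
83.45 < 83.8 True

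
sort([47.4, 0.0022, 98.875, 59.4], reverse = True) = [98.875, 59.4, 47.4, 0.0022]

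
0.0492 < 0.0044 False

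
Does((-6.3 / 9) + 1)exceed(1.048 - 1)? Yes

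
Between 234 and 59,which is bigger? 234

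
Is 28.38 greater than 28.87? No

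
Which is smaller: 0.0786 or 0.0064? 0.0064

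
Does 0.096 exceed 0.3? No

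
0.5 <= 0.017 False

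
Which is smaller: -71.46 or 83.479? -71.46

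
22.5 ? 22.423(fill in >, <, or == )>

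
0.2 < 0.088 False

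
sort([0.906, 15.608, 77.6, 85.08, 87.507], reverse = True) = [87.507, 85.08, 77.6, 15.608, 0.906]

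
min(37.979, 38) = 37.979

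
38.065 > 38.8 False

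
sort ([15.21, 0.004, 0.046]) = [0.004, 0.046, 15.21]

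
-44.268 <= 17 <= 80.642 True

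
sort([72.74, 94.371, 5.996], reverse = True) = [94.371, 72.74, 5.996]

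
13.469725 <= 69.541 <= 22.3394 False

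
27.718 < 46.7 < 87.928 True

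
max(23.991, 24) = 24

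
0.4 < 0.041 False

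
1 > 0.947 True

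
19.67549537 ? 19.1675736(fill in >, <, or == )>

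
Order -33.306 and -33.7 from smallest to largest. -33.7, -33.306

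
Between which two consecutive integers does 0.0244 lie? 0 and 1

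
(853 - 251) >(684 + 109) False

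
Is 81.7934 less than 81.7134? No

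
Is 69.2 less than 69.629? Yes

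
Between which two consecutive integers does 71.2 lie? 71 and 72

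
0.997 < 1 True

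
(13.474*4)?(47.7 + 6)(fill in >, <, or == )>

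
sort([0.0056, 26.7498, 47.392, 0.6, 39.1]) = [0.0056, 0.6, 26.7498, 39.1, 47.392]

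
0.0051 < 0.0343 True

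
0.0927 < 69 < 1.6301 False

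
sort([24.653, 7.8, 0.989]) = [0.989, 7.8, 24.653]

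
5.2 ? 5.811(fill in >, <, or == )<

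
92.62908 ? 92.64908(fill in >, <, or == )<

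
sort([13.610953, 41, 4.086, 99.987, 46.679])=[4.086, 13.610953, 41, 46.679, 99.987]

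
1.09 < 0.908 False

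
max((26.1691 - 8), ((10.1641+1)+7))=18.1691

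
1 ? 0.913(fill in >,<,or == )>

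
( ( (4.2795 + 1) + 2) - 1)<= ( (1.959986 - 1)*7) True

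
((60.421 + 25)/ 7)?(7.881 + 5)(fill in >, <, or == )<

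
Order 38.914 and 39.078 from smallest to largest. 38.914,39.078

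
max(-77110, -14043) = -14043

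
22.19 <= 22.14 False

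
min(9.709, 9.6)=9.6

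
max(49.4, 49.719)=49.719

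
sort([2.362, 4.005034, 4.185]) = [2.362, 4.005034, 4.185]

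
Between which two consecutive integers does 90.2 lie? 90 and 91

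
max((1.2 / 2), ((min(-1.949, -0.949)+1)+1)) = 0.6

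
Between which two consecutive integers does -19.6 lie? -20 and -19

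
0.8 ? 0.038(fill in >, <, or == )>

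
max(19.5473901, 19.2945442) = 19.5473901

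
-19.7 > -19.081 False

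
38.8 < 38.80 False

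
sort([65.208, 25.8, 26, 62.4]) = [25.8, 26, 62.4, 65.208]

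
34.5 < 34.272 False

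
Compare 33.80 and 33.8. They are equal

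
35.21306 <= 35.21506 True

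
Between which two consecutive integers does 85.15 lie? 85 and 86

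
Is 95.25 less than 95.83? Yes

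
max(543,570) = 570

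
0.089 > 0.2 False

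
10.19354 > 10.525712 False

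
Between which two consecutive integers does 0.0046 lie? 0 and 1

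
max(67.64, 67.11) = 67.64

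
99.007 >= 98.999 True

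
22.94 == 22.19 False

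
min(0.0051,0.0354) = 0.0051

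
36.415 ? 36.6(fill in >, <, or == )<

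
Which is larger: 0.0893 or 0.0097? 0.0893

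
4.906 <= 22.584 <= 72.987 True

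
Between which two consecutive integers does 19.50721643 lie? 19 and 20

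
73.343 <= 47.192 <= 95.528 False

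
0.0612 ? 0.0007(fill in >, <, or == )>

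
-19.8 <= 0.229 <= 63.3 True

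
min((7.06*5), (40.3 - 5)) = 35.3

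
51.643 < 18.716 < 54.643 False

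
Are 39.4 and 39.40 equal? Yes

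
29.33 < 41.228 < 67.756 True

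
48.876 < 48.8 False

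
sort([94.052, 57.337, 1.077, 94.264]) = [1.077, 57.337, 94.052, 94.264]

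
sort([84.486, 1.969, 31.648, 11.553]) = [1.969, 11.553, 31.648, 84.486]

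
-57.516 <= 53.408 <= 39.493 False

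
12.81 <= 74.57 True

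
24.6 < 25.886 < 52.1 True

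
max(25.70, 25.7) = 25.7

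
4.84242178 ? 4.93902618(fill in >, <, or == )<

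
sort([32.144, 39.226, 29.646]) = [29.646, 32.144, 39.226]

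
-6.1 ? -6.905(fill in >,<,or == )>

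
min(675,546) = 546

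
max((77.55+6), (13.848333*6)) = 83.55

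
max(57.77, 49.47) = 57.77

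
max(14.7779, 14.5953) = 14.7779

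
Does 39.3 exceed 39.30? No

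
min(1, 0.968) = 0.968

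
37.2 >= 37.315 False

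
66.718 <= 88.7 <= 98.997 True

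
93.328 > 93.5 False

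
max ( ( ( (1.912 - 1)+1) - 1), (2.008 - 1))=1.008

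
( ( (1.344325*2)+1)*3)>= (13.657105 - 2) False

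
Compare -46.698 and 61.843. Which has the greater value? 61.843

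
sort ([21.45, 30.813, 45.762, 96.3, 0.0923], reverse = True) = [96.3, 45.762, 30.813, 21.45, 0.0923]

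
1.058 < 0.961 False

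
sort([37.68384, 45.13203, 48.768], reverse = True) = [48.768, 45.13203, 37.68384]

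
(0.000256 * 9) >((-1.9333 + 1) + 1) False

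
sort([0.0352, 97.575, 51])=[0.0352, 51, 97.575]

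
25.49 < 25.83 True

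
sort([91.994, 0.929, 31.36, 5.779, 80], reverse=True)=[91.994, 80, 31.36, 5.779, 0.929]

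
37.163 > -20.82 True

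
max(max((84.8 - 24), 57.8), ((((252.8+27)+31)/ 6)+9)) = 60.8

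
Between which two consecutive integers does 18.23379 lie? 18 and 19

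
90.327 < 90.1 False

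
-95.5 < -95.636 False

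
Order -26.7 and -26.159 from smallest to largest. -26.7, -26.159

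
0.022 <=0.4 True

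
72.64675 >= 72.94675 False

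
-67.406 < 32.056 True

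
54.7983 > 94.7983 False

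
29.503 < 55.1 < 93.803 True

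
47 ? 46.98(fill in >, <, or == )>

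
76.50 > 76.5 False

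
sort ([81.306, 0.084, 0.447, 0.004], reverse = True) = [81.306, 0.447, 0.084, 0.004]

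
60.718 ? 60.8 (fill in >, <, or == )<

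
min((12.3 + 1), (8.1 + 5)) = 13.1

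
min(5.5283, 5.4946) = 5.4946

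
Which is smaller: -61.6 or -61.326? -61.6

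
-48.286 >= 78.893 False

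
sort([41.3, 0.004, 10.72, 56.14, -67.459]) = [-67.459, 0.004, 10.72, 41.3, 56.14]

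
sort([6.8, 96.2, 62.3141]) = [6.8, 62.3141, 96.2]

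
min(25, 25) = 25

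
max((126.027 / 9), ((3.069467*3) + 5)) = 14.208401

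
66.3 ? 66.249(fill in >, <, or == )>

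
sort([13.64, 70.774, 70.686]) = [13.64, 70.686, 70.774]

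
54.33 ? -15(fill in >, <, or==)>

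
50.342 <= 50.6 True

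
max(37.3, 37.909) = 37.909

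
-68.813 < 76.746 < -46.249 False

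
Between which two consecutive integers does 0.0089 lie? 0 and 1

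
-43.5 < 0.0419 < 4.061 True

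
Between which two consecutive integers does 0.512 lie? 0 and 1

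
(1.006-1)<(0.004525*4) True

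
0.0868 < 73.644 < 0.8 False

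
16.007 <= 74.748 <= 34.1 False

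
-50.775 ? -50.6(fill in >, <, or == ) <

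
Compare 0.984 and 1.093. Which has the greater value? 1.093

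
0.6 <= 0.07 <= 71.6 False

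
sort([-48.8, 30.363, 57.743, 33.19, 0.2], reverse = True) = [57.743, 33.19, 30.363, 0.2, -48.8]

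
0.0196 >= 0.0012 True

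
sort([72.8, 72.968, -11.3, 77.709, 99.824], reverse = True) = [99.824, 77.709, 72.968, 72.8, -11.3]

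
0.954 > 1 False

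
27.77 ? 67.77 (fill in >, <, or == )<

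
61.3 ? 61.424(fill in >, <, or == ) <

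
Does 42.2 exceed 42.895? No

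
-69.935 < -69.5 True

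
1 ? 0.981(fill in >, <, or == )>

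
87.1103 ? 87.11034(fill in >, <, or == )<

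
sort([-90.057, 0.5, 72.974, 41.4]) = [-90.057, 0.5, 41.4, 72.974]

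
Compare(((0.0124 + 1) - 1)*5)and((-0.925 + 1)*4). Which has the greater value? ((-0.925 + 1)*4)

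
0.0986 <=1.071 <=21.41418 True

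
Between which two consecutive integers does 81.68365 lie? 81 and 82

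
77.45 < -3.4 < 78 False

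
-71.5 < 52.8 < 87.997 True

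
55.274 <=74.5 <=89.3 True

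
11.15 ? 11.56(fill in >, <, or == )<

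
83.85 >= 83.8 True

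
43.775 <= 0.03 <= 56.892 False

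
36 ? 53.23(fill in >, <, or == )<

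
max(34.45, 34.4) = 34.45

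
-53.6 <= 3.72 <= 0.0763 False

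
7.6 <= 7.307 False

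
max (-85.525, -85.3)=-85.3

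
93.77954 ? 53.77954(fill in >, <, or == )>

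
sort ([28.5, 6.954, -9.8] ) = [-9.8, 6.954, 28.5]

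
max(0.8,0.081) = 0.8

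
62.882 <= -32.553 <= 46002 False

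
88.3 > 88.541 False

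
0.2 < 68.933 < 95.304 True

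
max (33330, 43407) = 43407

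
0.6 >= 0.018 True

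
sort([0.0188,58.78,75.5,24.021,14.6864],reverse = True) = [75.5,58.78,24.021,14.6864,0.0188]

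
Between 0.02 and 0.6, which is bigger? 0.6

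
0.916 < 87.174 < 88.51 True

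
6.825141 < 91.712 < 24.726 False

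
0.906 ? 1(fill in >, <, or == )<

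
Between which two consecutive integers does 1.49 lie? 1 and 2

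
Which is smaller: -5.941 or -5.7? -5.941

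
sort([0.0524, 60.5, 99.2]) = [0.0524, 60.5, 99.2]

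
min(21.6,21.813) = 21.6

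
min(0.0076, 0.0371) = 0.0076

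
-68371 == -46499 False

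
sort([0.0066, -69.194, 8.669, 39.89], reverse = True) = [39.89, 8.669, 0.0066, -69.194]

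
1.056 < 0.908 False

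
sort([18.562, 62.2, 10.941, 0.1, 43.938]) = [0.1, 10.941, 18.562, 43.938, 62.2]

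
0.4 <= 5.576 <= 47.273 True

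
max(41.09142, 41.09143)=41.09143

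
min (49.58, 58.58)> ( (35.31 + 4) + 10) True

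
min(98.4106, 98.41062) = 98.4106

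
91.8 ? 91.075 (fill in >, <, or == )>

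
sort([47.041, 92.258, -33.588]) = [-33.588, 47.041, 92.258]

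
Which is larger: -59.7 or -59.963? -59.7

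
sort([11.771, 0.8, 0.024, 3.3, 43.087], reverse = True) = [43.087, 11.771, 3.3, 0.8, 0.024]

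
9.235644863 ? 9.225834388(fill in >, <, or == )>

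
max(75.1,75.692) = 75.692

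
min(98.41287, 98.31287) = 98.31287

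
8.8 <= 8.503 False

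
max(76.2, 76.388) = 76.388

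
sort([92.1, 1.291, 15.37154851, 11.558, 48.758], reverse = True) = [92.1, 48.758, 15.37154851, 11.558, 1.291]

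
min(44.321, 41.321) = 41.321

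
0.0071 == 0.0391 False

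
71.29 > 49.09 True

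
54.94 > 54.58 True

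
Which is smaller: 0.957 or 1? 0.957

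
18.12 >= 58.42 False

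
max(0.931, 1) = 1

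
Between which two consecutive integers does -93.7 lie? -94 and -93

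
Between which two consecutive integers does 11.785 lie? 11 and 12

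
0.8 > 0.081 True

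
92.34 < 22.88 False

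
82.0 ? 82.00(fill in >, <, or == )==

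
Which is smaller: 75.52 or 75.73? 75.52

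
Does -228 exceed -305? Yes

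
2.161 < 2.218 True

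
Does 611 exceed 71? Yes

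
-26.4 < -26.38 True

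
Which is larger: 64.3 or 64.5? 64.5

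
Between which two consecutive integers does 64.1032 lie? 64 and 65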